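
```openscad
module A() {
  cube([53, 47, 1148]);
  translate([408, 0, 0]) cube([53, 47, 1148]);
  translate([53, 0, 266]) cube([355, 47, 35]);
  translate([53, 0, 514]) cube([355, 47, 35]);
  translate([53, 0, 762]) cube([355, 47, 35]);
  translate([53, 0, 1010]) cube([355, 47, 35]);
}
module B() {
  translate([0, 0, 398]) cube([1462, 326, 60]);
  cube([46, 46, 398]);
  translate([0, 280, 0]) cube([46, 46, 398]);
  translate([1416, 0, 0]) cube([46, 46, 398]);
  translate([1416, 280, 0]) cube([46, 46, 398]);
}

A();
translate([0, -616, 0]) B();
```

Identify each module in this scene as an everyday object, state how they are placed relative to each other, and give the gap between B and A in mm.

A is a ladder. B is a bench. The bench is on the floor beside the ladder on its −y side. The gap between the bench and the ladder is 290 mm.

The bench's nearest face is 290 mm from the ladder's −y face.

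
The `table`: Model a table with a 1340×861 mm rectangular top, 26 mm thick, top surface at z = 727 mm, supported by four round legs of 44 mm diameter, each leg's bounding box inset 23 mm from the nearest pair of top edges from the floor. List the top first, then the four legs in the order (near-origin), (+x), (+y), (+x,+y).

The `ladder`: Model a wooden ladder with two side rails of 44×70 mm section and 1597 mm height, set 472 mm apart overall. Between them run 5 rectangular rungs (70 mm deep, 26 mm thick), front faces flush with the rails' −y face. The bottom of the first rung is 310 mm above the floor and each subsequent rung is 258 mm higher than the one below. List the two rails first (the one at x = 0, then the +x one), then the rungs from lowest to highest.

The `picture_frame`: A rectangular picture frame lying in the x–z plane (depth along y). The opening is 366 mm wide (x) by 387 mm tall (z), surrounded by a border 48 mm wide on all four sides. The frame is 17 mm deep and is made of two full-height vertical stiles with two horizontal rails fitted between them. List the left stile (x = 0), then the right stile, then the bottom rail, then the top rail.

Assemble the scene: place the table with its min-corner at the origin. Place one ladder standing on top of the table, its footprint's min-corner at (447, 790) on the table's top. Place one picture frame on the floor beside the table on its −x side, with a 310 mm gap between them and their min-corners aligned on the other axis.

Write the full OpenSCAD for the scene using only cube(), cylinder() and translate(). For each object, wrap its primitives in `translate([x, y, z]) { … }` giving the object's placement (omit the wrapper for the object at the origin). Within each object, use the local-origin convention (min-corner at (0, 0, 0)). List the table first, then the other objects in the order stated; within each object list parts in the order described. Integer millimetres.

translate([0, 0, 701]) cube([1340, 861, 26]);
translate([45, 45, 0]) cylinder(h = 701, r = 22);
translate([1295, 45, 0]) cylinder(h = 701, r = 22);
translate([45, 816, 0]) cylinder(h = 701, r = 22);
translate([1295, 816, 0]) cylinder(h = 701, r = 22);
translate([447, 790, 727]) {
  cube([44, 70, 1597]);
  translate([428, 0, 0]) cube([44, 70, 1597]);
  translate([44, 0, 310]) cube([384, 70, 26]);
  translate([44, 0, 568]) cube([384, 70, 26]);
  translate([44, 0, 826]) cube([384, 70, 26]);
  translate([44, 0, 1084]) cube([384, 70, 26]);
  translate([44, 0, 1342]) cube([384, 70, 26]);
}
translate([-772, 0, 0]) {
  cube([48, 17, 483]);
  translate([414, 0, 0]) cube([48, 17, 483]);
  translate([48, 0, 0]) cube([366, 17, 48]);
  translate([48, 0, 435]) cube([366, 17, 48]);
}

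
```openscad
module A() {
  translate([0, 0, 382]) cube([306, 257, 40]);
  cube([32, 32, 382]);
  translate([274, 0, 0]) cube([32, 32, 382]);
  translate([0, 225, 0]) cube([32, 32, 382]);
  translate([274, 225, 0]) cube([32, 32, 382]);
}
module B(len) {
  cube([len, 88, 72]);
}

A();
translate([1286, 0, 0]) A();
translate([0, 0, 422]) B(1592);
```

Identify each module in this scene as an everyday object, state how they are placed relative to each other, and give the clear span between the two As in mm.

A is a stool. B is a beam. A beam spans the tops of two stools. The clear span between the two stools is 980 mm.

Second stool starts at x = 1286; first ends at x = 306; clear span = 1286 − 306 = 980 mm.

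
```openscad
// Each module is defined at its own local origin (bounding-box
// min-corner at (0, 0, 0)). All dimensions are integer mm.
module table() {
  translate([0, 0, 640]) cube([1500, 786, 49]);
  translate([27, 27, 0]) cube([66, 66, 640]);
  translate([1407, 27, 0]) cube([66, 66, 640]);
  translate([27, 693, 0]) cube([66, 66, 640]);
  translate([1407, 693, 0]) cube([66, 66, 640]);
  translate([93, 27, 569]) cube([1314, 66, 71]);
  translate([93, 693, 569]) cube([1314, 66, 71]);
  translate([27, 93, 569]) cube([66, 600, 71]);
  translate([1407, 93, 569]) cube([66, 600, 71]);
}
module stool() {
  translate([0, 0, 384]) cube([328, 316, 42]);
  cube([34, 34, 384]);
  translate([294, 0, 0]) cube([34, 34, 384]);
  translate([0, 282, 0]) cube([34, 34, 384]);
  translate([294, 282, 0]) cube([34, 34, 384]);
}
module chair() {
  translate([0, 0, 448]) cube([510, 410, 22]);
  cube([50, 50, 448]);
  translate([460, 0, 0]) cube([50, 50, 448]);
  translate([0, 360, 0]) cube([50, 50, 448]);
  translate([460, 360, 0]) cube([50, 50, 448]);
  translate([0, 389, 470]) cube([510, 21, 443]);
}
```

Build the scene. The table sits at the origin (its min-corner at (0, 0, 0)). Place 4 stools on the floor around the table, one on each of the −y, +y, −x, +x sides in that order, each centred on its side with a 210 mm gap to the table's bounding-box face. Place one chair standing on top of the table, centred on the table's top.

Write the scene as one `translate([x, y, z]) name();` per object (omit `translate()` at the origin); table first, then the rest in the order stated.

table();
translate([586, -526, 0]) stool();
translate([586, 996, 0]) stool();
translate([-538, 235, 0]) stool();
translate([1710, 235, 0]) stool();
translate([495, 188, 689]) chair();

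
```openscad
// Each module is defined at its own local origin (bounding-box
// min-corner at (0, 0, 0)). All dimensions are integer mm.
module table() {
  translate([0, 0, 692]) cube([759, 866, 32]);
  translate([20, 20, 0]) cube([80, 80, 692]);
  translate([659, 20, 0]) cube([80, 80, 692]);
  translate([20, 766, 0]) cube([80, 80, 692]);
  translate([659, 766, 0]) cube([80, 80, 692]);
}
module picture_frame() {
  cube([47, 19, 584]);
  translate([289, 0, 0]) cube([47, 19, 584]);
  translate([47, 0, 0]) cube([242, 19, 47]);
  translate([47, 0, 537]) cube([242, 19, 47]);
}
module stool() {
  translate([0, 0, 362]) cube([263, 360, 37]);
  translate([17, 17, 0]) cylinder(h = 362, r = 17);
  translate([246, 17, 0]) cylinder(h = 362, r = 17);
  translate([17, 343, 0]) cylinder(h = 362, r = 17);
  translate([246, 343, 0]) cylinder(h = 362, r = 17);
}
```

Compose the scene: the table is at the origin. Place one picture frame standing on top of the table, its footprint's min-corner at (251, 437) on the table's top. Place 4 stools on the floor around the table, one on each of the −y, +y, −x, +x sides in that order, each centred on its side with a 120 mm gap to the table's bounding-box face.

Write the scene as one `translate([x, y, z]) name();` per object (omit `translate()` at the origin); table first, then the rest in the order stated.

table();
translate([251, 437, 724]) picture_frame();
translate([248, -480, 0]) stool();
translate([248, 986, 0]) stool();
translate([-383, 253, 0]) stool();
translate([879, 253, 0]) stool();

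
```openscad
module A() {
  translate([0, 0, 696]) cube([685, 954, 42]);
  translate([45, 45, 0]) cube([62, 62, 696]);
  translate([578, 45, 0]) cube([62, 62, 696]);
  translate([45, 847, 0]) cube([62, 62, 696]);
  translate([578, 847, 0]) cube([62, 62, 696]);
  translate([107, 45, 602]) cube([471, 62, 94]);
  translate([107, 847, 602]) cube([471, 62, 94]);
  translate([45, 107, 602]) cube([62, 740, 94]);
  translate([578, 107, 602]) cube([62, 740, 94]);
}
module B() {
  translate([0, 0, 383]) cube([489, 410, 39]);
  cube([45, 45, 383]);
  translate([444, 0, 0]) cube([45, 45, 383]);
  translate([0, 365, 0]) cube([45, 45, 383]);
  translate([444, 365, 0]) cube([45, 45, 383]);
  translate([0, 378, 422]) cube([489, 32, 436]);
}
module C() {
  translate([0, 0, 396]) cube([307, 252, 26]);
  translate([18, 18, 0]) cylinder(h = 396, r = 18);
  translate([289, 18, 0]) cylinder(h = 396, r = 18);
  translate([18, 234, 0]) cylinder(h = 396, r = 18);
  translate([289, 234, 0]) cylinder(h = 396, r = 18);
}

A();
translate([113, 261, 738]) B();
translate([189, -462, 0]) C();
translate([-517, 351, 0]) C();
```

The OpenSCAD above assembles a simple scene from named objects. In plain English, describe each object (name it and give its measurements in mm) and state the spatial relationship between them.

A is a table with a 685×954 mm rectangular top, 42 mm thick, top surface at z = 738 mm, supported by four 62×62 mm square legs, each inset 45 mm from the nearest pair of top edges, running from the floor. Four apron rails, 62 mm thick and 94 mm tall, run between adjacent legs with their top edges flush with the underside of the top and their outer faces flush with the legs' outer faces.

B is a chair: 489×410 mm seat, 39 mm thick, top at z = 422 mm, on four 45 mm square corner legs flush with the seat edges. A 32 mm thick backrest slab spans the full seat width, extending 436 mm above the seat top, its back face flush with the seat's +y edge.

C is a four-legged stool. The seat is a 307×252×26 mm slab whose top surface is at z = 422 mm; four round legs, each 36 mm in diameter, run from the floor (z = 0) to the underside of the seat, each leg's axis is inset half a diameter from the nearest pair of seat edges (so the leg's bounding box is flush with the corner).

The chair is on top of the table. Two stools sit around the table at the −y, −x sides.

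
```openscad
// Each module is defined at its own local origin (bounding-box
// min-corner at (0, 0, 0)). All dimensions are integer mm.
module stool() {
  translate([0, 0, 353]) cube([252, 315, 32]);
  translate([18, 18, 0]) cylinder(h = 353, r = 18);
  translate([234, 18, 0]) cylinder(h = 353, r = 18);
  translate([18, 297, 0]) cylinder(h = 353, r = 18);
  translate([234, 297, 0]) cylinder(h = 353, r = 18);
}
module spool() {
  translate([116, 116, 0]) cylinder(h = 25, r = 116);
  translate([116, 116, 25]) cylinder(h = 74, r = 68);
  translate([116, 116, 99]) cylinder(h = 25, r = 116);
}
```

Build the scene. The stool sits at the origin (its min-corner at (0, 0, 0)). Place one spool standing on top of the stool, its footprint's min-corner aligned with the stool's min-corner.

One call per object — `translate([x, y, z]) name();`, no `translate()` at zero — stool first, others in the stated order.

stool();
translate([0, 0, 385]) spool();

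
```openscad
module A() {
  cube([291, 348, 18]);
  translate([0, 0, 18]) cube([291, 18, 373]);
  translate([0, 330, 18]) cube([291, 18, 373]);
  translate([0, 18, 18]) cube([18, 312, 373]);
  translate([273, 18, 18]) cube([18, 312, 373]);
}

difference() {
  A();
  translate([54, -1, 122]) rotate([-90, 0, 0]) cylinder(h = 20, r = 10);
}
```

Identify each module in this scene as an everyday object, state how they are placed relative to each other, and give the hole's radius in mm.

The subtracted cylinder has r = 10 mm.

A is an open box. The open box has a circular hole through its front wall. The hole's radius is 10 mm.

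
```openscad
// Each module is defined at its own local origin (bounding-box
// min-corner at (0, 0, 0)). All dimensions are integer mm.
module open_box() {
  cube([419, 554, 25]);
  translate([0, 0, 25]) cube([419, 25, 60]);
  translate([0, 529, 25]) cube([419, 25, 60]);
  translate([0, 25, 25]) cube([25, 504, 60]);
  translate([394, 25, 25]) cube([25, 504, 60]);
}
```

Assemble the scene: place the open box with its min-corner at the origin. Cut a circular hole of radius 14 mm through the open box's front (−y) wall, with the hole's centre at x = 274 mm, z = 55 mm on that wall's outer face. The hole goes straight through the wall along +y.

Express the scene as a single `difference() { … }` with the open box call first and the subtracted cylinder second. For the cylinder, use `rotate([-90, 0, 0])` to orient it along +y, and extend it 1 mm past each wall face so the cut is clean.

difference() {
  open_box();
  translate([274, -1, 55]) rotate([-90, 0, 0]) cylinder(h = 27, r = 14);
}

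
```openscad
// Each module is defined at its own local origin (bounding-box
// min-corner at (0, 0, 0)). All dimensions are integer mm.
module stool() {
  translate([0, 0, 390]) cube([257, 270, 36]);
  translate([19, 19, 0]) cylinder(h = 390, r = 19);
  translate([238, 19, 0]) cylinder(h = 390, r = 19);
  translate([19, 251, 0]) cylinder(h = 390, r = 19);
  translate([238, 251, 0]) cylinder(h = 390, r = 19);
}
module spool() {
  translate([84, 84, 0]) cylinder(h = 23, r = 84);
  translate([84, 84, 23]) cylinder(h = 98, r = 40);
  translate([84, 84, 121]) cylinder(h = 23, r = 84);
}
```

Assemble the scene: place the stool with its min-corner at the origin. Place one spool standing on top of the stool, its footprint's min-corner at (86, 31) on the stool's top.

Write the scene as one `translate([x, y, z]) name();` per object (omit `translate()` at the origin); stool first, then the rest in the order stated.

stool();
translate([86, 31, 426]) spool();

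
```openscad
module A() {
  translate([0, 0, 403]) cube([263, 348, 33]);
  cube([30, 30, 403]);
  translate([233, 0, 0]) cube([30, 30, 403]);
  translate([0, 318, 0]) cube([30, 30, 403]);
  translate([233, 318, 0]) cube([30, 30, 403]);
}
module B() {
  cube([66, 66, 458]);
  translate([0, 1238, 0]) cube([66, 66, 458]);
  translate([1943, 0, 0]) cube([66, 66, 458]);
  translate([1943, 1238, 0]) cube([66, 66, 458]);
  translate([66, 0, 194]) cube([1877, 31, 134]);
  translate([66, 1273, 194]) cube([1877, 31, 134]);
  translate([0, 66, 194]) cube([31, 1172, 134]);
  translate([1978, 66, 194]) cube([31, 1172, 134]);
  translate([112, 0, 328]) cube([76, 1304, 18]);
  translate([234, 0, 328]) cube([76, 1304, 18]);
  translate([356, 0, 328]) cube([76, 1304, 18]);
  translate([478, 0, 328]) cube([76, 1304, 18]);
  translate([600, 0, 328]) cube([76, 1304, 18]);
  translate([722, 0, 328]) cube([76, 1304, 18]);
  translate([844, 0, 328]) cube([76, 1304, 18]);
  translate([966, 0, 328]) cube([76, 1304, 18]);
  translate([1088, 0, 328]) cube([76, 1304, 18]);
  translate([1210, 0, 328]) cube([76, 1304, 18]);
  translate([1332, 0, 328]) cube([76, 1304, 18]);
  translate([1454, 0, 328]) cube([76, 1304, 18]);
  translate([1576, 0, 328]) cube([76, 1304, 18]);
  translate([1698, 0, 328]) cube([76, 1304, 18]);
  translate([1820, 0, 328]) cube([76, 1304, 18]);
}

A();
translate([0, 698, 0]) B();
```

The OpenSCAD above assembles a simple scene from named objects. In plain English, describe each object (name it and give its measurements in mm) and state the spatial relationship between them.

A is a simple wooden stool: a rectangular seat 263 mm (x) by 348 mm (y), 33 mm thick, top face at z = 436 mm, on four square legs, each 30×30 mm in cross-section. The legs rest on z = 0, each flush with a corner of the seat.

B is a bed frame 2009 mm long (x) by 1304 mm wide (y). Four 66×66 mm corner posts, 458 mm tall, at the corners of the footprint. Four rails of 31 mm thickness and 134 mm height run between adjacent posts with their undersides at z = 194 mm, their outer faces flush with the outside of the frame (the two x-running rails run between the posts' inner faces; the two y-running rails run between the posts' inner faces). 15 slats, each 76 mm wide (x) and 18 mm thick, lie across the top of the two x-running rails, running the full 1304 mm width of the frame in y; the slats are evenly spaced along x between the inner faces of the end posts with equal gaps (rounded down to the nearest mm) at the −x end and between each pair — any rounding remainder accumulates at the +x end.

The bed frame is on the floor beside the stool on its +y side.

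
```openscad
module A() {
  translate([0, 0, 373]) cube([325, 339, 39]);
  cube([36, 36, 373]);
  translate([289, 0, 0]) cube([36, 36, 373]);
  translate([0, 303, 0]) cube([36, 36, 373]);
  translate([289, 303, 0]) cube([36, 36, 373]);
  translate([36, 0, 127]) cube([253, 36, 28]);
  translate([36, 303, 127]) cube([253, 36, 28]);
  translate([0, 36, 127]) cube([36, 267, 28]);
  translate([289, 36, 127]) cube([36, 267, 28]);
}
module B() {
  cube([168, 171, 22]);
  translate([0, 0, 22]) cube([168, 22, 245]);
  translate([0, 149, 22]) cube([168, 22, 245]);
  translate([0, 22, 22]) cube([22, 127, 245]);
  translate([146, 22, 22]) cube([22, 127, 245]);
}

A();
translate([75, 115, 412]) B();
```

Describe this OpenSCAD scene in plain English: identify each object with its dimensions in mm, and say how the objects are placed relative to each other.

A is a four-legged stool. The seat is 325×339 mm, 39 mm thick, top at z = 412 mm. It stands on four square legs, each 36×36 mm in cross-section, from z = 0 to the seat underside, each flush with a corner of the seat. Four stretchers, 36 mm wide and 28 mm tall, connect adjacent legs with their undersides at z = 127 mm, each running between the inner faces of the legs it joins and aligned with the legs' outer faces on the other axis.

B is an open storage box with external size 168×171×267 mm and wall thickness 22 mm (the base is also 22 mm thick). The base covers the whole footprint; the four walls stand on the base, with the y-facing walls full-width and the x-facing walls fitting between their inner faces.

The open box is on top of the stool.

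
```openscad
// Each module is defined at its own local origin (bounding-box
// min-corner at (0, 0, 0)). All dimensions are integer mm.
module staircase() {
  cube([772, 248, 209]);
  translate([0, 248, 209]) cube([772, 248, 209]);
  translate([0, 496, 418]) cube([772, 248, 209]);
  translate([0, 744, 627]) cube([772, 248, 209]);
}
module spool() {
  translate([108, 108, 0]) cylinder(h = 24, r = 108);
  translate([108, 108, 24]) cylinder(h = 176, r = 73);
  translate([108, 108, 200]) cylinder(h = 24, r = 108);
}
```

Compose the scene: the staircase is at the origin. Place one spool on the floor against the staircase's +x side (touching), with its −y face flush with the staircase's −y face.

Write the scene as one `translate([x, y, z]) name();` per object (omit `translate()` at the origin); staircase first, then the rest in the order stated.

staircase();
translate([772, 0, 0]) spool();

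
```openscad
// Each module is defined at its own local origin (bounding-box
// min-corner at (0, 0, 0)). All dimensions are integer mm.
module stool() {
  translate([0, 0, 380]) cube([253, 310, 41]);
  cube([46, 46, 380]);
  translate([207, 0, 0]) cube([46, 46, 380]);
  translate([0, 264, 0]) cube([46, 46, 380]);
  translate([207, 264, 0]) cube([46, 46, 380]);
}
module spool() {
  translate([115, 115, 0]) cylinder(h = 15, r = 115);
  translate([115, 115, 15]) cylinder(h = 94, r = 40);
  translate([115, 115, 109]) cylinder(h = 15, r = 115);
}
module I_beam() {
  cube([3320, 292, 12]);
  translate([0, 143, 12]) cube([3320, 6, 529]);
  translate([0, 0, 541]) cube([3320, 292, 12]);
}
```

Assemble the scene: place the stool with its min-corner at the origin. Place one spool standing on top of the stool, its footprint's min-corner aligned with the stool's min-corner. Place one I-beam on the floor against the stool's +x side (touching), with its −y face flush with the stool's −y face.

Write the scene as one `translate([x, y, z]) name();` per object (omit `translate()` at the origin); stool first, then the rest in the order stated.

stool();
translate([0, 0, 421]) spool();
translate([253, 0, 0]) I_beam();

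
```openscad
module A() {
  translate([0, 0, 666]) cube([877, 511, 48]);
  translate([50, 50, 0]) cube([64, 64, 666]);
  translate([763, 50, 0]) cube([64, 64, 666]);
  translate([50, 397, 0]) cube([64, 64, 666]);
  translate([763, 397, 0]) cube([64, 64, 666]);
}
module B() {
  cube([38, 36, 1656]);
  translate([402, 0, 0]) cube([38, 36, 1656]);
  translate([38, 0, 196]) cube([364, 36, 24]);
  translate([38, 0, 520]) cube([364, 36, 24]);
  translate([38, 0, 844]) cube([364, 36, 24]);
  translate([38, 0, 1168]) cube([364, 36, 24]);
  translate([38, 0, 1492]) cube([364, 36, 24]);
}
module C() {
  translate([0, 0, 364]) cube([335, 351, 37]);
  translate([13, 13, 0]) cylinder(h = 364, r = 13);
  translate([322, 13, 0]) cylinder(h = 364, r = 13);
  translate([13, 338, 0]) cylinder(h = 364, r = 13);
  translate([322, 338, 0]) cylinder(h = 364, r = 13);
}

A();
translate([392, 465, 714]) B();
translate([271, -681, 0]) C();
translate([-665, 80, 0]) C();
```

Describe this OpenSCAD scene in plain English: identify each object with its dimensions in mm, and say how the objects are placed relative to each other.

A is a table: top 877 mm (x) × 511 mm (y), 48 mm thick, upper face at z = 714 mm, on four 64×64 mm square legs, each inset 50 mm from the nearest pair of top edges, running from z = 0 to the bottom of the top.

B is a straight ladder. Two 38×36 mm vertical rails, 1656 mm tall, stand 440 mm apart (outside-to-outside) with their front faces coplanar on the −y side. 5 rungs, each 36 mm deep and 24 mm tall, span between the inner faces of the rails, front faces flush with the rails. The lowest rung's underside is at z = 196 mm and rungs are spaced 324 mm apart (underside to underside).

C is a four-legged stool. The seat is 335×351 mm, 37 mm thick, top at z = 401 mm. It stands on four round legs, each 26 mm in diameter, from z = 0 to the seat underside, each leg's axis is inset half a diameter from the nearest pair of seat edges (so the leg's bounding box is flush with the corner).

The ladder is on top of the table. Two stools sit around the table at the −y, −x sides.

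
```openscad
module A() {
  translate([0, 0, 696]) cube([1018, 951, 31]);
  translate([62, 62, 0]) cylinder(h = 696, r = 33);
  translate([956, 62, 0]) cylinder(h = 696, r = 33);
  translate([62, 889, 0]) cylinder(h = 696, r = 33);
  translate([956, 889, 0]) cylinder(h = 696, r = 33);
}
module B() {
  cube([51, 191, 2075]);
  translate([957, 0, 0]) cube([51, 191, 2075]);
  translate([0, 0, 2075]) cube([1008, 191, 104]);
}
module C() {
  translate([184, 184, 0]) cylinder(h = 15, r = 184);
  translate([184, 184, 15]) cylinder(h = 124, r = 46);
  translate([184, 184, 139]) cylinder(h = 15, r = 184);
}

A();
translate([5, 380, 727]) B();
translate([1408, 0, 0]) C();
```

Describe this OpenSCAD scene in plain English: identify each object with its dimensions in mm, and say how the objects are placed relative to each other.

A is a table: top 1018 mm (x) × 951 mm (y), 31 mm thick, upper face at z = 727 mm, on four round legs of 66 mm diameter, each leg's bounding box inset 29 mm from the nearest pair of top edges, running from z = 0 to the bottom of the top.

B is a door frame. The clear opening is 906 mm wide and 2075 mm high. Two 51 mm wide jambs, 191 mm deep, stand either side of the opening from the floor to the top of the opening. A 104 mm thick head sits across the top of both jambs, spanning the full outside width of the frame.

C is a spool: two coaxial disc flanges of radius 184 mm and thickness 15 mm, joined by a core cylinder of radius 46 mm and height 124 mm. The lower flange rests on z = 0 and the three cylinders share a vertical axis.

The door frame is on top of the table, centred. The spool is on the floor beside the table on its +x side.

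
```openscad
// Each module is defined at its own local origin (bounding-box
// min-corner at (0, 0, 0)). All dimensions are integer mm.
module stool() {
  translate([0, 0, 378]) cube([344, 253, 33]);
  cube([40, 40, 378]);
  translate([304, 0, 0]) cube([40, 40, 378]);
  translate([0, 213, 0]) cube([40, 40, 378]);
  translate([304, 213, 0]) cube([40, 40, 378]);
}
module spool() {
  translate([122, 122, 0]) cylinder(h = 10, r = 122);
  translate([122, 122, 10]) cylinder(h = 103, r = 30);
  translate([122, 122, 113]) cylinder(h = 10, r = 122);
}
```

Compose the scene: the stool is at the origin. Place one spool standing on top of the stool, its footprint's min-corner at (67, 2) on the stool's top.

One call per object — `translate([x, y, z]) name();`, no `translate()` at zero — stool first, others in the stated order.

stool();
translate([67, 2, 411]) spool();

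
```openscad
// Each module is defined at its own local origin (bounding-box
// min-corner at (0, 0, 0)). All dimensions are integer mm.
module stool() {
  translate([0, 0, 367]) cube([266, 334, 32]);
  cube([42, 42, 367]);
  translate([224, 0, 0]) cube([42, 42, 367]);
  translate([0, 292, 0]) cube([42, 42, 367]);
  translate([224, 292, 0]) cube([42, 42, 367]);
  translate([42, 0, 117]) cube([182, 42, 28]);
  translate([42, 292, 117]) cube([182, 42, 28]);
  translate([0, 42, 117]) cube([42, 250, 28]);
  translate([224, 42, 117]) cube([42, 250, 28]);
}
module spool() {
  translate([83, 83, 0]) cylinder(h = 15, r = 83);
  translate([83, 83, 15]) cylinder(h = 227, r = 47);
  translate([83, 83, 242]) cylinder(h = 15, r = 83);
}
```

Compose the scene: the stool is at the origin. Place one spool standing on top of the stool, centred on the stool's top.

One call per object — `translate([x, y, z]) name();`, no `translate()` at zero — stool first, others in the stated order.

stool();
translate([50, 84, 399]) spool();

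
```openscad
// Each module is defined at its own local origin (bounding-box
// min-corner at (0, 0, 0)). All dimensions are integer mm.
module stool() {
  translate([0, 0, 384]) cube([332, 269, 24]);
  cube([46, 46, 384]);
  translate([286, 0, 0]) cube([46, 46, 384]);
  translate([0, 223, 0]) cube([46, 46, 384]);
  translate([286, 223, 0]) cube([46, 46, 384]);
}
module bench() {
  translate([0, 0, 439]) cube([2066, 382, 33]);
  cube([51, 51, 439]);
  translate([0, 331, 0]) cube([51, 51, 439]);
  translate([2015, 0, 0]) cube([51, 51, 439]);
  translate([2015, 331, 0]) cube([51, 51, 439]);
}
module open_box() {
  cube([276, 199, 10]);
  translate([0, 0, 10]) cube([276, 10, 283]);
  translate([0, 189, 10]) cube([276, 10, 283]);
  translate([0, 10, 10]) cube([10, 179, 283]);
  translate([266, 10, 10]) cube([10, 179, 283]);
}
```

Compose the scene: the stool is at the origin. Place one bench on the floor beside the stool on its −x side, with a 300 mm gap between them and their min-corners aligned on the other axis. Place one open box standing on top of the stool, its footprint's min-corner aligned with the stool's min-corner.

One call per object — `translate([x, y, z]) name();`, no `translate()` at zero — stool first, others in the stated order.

stool();
translate([-2366, 0, 0]) bench();
translate([0, 0, 408]) open_box();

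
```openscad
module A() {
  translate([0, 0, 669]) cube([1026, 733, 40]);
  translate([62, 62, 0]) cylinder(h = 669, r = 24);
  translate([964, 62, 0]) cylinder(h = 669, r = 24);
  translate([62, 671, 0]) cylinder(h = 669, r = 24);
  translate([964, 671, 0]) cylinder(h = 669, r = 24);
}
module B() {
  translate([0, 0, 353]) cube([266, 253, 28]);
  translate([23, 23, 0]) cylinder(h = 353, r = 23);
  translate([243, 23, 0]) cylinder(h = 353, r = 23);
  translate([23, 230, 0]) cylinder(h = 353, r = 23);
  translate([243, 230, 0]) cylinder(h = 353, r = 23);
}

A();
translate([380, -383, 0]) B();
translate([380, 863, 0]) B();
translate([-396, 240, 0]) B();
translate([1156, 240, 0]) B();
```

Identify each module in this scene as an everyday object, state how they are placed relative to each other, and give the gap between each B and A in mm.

Each stool's nearest face is 130 mm from the table's bounding box.

A is a table. B is a stool. Four stools sit around the table at the −y, +y, −x, +x sides. The gap between each stool and the table is 130 mm.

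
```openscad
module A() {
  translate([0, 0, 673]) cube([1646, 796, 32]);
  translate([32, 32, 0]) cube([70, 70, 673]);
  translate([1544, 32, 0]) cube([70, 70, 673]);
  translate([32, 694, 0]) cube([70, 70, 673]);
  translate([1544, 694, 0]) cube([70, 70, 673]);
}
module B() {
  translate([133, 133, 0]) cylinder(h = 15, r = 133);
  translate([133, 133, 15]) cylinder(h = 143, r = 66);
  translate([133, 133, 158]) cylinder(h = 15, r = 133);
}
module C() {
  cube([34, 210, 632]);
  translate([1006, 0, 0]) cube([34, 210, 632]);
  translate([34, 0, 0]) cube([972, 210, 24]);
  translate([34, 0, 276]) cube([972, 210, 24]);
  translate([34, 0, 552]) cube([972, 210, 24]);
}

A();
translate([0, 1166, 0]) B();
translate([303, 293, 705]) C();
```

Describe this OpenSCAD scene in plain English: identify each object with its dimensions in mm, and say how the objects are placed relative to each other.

A is a table with a 1646×796 mm rectangular top, 32 mm thick, top surface at z = 705 mm, supported by four 70×70 mm square legs, each inset 32 mm from the nearest pair of top edges, running from the floor.

B is a spool: two coaxial disc flanges of radius 133 mm and thickness 15 mm, joined by a core cylinder of radius 66 mm and height 143 mm. The lower flange rests on z = 0 and the three cylinders share a vertical axis.

C is a bookshelf 1040 mm wide overall, 210 mm deep and 632 mm tall. The two sides are 34 mm thick vertical panels. 3 horizontal shelves of 24 mm thickness span between the inner faces of the sides; the lowest shelf sits on the floor and shelves are stacked with a clear vertical gap of 252 mm between each pair.

The spool is on the floor beside the table on its +y side. The bookshelf is on top of the table, centred.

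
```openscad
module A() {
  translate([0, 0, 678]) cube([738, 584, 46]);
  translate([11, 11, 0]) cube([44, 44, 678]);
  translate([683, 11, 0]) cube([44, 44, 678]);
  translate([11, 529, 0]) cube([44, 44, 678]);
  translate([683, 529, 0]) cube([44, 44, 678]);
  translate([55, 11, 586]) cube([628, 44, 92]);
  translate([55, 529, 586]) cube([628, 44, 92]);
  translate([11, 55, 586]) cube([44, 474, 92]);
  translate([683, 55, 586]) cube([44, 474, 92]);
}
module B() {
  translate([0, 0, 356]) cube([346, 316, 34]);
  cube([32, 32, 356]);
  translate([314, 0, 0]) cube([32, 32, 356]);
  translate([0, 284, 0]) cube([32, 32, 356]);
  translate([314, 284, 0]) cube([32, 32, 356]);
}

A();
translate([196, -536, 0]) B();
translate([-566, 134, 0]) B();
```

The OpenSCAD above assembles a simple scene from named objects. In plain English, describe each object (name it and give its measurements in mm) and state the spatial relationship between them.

A is a rectangular dining table. The top is 738×584×46 mm with its upper surface at z = 724 mm. It stands on four 44×44 mm square legs, each inset 11 mm from the nearest pair of top edges, running from the floor to the underside of the top. Four apron rails, 44 mm thick and 92 mm tall, run between adjacent legs with their top edges flush with the underside of the top and their outer faces flush with the legs' outer faces.

B is a four-legged stool. The seat is 346×316 mm, 34 mm thick, top at z = 390 mm. It stands on four square legs, each 32×32 mm in cross-section, from z = 0 to the seat underside, each flush with a corner of the seat.

Two stools sit around the table at the −y, −x sides.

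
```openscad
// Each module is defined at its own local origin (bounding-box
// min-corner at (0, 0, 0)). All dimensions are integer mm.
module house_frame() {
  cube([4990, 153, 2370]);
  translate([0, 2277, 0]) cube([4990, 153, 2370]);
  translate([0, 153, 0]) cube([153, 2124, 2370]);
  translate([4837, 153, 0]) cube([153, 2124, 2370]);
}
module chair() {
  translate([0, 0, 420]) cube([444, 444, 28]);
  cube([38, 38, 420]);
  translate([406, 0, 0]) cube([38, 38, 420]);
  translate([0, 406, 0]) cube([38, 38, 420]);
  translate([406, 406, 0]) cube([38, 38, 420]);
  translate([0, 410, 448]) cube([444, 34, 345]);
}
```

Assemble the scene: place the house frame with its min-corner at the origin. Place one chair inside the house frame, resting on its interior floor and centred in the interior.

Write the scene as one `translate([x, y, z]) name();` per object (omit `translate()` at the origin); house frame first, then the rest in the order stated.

house_frame();
translate([2273, 993, 0]) chair();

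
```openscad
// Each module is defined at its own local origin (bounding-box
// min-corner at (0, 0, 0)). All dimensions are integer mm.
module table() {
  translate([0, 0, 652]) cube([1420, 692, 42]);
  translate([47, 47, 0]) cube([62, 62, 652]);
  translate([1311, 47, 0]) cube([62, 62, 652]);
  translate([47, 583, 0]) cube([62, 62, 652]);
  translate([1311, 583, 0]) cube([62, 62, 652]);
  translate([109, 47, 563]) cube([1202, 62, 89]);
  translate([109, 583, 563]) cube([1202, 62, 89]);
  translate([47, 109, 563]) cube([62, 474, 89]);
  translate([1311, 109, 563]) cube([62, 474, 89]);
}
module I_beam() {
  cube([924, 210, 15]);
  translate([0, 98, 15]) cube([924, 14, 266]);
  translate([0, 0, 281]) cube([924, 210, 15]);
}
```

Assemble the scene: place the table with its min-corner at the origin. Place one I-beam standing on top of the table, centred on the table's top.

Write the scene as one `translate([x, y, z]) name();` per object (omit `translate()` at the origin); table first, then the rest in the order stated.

table();
translate([248, 241, 694]) I_beam();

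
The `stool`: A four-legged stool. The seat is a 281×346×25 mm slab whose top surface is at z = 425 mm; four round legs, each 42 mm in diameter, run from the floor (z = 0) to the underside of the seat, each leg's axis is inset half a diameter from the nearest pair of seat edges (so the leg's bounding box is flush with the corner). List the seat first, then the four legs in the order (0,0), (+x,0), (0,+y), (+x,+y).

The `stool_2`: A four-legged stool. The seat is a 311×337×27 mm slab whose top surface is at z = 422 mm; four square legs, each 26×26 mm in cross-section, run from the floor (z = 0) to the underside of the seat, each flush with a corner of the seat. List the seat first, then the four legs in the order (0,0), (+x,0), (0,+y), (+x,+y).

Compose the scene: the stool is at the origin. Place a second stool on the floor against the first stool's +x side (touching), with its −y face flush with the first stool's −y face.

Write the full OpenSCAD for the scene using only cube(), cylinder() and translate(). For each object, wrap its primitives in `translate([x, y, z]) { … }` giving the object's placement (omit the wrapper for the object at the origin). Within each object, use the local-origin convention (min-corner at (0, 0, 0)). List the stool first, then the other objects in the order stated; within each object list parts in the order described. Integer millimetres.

translate([0, 0, 400]) cube([281, 346, 25]);
translate([21, 21, 0]) cylinder(h = 400, r = 21);
translate([260, 21, 0]) cylinder(h = 400, r = 21);
translate([21, 325, 0]) cylinder(h = 400, r = 21);
translate([260, 325, 0]) cylinder(h = 400, r = 21);
translate([281, 0, 0]) {
  translate([0, 0, 395]) cube([311, 337, 27]);
  cube([26, 26, 395]);
  translate([285, 0, 0]) cube([26, 26, 395]);
  translate([0, 311, 0]) cube([26, 26, 395]);
  translate([285, 311, 0]) cube([26, 26, 395]);
}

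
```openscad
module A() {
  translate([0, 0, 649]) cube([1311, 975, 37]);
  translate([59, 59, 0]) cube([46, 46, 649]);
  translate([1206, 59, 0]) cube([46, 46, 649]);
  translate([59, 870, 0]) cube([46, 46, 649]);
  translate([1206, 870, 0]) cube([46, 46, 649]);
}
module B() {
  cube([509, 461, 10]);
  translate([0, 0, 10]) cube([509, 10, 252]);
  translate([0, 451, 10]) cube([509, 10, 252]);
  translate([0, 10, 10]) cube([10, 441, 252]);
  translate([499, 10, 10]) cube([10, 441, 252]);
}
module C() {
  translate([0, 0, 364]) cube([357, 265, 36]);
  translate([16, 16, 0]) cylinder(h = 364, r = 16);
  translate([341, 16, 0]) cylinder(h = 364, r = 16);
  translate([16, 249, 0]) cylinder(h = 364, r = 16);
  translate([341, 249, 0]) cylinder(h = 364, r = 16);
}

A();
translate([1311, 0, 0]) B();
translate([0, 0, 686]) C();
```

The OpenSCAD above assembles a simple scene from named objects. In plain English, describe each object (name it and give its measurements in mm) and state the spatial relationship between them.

A is a table with a 1311×975 mm rectangular top, 37 mm thick, top surface at z = 686 mm, supported by four 46×46 mm square legs, each inset 59 mm from the nearest pair of top edges, running from the floor.

B is an open-topped rectangular box: outside dimensions 509×461×262 mm, with a uniform wall and base thickness of 10 mm. The base is a full 509×461 slab on the floor; four walls sit on top of the base. The front and back walls (the −y and +y sides) span the full width; the two side walls fit between them.

C is a four-legged stool. The seat is 357×265 mm, 36 mm thick, top at z = 400 mm. It stands on four round legs, each 32 mm in diameter, from z = 0 to the seat underside, each leg's axis is inset half a diameter from the nearest pair of seat edges (so the leg's bounding box is flush with the corner).

The open box is against the table's +x side, with their −y faces flush. The stool is on top of the table.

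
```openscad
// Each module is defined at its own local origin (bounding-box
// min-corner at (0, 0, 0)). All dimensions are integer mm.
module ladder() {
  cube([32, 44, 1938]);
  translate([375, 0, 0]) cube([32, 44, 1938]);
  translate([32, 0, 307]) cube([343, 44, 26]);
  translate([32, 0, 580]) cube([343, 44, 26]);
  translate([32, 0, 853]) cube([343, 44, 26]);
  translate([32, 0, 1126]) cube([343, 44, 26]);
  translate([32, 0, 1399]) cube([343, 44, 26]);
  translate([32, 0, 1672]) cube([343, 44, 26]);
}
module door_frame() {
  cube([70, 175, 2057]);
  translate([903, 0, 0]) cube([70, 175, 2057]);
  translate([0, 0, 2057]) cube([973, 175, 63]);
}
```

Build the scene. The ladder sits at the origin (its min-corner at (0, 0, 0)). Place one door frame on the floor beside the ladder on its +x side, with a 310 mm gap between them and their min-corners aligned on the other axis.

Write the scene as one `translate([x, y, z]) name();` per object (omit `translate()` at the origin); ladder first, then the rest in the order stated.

ladder();
translate([717, 0, 0]) door_frame();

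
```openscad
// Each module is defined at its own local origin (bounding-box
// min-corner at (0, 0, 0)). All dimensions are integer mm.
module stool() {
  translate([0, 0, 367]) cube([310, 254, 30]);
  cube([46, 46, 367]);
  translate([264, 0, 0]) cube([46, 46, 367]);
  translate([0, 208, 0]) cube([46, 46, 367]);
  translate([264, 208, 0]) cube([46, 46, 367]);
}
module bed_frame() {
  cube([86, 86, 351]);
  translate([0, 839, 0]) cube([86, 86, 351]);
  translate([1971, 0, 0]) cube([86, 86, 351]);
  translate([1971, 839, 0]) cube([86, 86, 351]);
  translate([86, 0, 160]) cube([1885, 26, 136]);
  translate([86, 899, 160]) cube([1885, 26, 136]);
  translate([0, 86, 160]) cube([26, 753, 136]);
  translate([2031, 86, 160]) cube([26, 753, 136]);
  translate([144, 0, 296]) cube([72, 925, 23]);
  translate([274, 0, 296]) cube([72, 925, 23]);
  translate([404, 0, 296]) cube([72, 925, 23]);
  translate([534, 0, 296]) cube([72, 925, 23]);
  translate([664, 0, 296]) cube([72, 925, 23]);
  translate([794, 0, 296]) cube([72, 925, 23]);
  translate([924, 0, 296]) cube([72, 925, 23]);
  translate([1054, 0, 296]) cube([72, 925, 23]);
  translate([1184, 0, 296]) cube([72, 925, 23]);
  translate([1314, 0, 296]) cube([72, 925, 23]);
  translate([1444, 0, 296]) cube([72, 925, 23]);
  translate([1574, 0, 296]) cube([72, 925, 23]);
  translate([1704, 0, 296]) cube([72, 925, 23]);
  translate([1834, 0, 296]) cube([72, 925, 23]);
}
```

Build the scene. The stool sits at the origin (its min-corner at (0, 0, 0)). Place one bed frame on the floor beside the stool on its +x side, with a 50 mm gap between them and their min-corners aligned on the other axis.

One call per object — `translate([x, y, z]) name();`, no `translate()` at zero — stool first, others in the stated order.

stool();
translate([360, 0, 0]) bed_frame();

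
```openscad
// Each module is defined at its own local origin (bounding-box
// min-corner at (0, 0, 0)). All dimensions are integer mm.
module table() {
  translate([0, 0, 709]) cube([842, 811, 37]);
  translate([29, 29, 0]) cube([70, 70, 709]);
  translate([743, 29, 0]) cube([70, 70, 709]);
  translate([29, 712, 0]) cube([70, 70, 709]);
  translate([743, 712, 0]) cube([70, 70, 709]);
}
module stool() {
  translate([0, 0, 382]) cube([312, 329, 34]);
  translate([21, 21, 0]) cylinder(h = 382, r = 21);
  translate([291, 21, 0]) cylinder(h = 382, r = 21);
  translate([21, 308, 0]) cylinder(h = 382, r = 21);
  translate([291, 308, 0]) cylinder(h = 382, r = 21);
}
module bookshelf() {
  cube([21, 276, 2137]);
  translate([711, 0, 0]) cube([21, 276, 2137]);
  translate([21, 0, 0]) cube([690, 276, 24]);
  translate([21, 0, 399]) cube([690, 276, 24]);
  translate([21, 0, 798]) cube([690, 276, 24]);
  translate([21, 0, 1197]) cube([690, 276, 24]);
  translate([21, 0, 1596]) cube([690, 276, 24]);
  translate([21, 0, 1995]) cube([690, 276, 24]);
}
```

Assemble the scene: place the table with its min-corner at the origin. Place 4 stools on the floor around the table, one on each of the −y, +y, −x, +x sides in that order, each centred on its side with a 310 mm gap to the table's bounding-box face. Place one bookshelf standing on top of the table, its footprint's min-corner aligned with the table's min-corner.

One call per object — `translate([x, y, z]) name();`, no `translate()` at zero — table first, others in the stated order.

table();
translate([265, -639, 0]) stool();
translate([265, 1121, 0]) stool();
translate([-622, 241, 0]) stool();
translate([1152, 241, 0]) stool();
translate([0, 0, 746]) bookshelf();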